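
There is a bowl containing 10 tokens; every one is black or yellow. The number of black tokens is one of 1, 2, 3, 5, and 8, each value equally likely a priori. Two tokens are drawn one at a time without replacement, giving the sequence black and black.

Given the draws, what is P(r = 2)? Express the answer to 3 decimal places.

Under each hypothesis, the probability of the observed sequence is: P(data | r = 1) = (1/10)(0/9) = 0; P(data | r = 2) = (2/10)(1/9) = 1/45; P(data | r = 3) = (3/10)(2/9) = 1/15; P(data | r = 5) = (5/10)(4/9) = 2/9; P(data | r = 8) = (8/10)(7/9) = 28/45.
The prior-weighted likelihoods are 1/5 · 0 = 0, 1/5 · 1/45 = 1/225, 1/5 · 1/15 = 1/75, 1/5 · 2/9 = 2/45, 1/5 · 28/45 = 28/225; summing to 14/75.
So P(r = 2 | data) = (1/225) / (14/75) = 1/42.

0.024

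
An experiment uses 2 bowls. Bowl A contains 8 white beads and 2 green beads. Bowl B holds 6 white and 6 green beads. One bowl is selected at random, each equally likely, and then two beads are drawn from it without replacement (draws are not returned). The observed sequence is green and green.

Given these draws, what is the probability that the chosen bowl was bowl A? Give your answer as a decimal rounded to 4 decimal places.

For each hypothesis, P(data | H) works out to: P(data | bowl A) = (2/10)(1/9) = 0.022222; P(data | bowl B) = (6/12)(5/11) = 0.22727.
Weighting by the prior gives 1/2 · 0.022222 = 0.011111, 1/2 · 0.22727 = 0.11364; these sum to 0.12475.
So P(bowl A | data) = (0.011111) / (0.12475) = 0.089069.

0.0891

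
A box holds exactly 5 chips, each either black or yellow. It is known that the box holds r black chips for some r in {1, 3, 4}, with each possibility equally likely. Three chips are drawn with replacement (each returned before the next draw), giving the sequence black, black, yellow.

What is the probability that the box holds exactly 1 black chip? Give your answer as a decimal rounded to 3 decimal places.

0.105

Compute the likelihood of the observed sequence for each case: P(data | r = 1) = (1/5)(1/5)(4/5) = 4/125; P(data | r = 3) = (3/5)(3/5)(2/5) = 18/125; P(data | r = 4) = (4/5)(4/5)(1/5) = 16/125.
Multiplying each by its prior: 1/3 · 4/125 = 4/375, 1/3 · 18/125 = 6/125, 1/3 · 16/125 = 16/375; with total 38/375.
So P(r = 1 | data) = (4/375) / (38/375) = 2/19.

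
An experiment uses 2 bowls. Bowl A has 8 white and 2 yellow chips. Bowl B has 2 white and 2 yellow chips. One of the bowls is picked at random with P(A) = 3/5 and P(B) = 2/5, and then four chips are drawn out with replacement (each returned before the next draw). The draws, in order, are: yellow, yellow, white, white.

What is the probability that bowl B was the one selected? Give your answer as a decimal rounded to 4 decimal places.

0.6194

Under each hypothesis, the probability of the observed sequence is: P(data | bowl A) = (2/10)(2/10)(8/10)(8/10) = 0.0256; P(data | bowl B) = (2/4)(2/4)(2/4)(2/4) = 0.0625.
Multiplying each by its prior: 3/5 · 0.0256 = 0.01536, 2/5 · 0.0625 = 0.025; summing to 0.04036.
So P(bowl B | data) = (0.025) / (0.04036) = 0.61943.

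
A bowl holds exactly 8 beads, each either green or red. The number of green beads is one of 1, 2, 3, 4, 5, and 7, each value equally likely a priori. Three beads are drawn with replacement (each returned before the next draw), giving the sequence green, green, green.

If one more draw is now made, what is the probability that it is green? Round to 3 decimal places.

For each hypothesis, P(data | H) works out to: P(data | r = 1) = (1/8)(1/8)(1/8) = 0.0019531; P(data | r = 2) = (2/8)(2/8)(2/8) = 0.015625; P(data | r = 3) = (3/8)(3/8)(3/8) = 0.052734; P(data | r = 4) = (4/8)(4/8)(4/8) = 0.125; P(data | r = 5) = (5/8)(5/8)(5/8) = 0.24414; P(data | r = 7) = (7/8)(7/8)(7/8) = 0.66992.
Weighting by the prior gives 1/6 · 0.0019531 = 0.00032552, 1/6 · 0.015625 = 0.0026042, 1/6 · 0.052734 = 0.0087891, 1/6 · 0.125 = 0.020833, 1/6 · 0.24414 = 0.04069, 1/6 · 0.66992 = 0.11165; with total 0.1849.
The posterior is then P(r = 1 | data) = 0.0017606, P(r = 2 | data) = 0.014085, P(r = 3 | data) = 0.047535, P(r = 4 | data) = 0.11268, P(r = 5 | data) = 0.22007, P(r = 7 | data) = 0.60387.
The predictive probability is P(green next | data) = (1/8)(0.0017606) + (1/4)(0.014085) + (3/8)(0.047535) + (1/2)(0.11268) + (5/8)(0.22007) + (7/8)(0.60387) = 0.74384.

0.744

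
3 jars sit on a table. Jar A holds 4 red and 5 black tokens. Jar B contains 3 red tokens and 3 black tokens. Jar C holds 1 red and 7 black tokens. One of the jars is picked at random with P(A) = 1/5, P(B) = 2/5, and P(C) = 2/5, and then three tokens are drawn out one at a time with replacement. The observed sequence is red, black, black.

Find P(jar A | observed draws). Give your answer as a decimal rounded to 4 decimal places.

For each hypothesis, P(data | H) works out to: P(data | jar A) = (4/9)(5/9)(5/9) = 0.13717; P(data | jar B) = (3/6)(3/6)(3/6) = 0.125; P(data | jar C) = (1/8)(7/8)(7/8) = 0.095703.
Weighting by the prior gives 1/5 · 0.13717 = 0.027435, 2/5 · 0.125 = 0.05, 2/5 · 0.095703 = 0.038281; with total 0.11572.
Hence P(jar A | data) = (0.027435) / (0.11572) = 0.23709.

0.2371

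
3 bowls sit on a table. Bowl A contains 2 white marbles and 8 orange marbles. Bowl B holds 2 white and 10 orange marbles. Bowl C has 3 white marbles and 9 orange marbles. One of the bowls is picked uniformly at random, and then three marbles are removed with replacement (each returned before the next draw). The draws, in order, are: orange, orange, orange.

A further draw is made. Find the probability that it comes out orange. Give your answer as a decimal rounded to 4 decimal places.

For each hypothesis, P(data | H) works out to: P(data | bowl A) = (8/10)(8/10)(8/10) = 0.512; P(data | bowl B) = (10/12)(10/12)(10/12) = 0.5787; P(data | bowl C) = (9/12)(9/12)(9/12) = 0.42188.
The prior-weighted likelihoods are 1/3 · 0.512 = 0.17067, 1/3 · 0.5787 = 0.1929, 1/3 · 0.42188 = 0.14062; summing to 0.50419.
Dividing through by the total gives posterior P(bowl A | data) = 0.33849, P(bowl B | data) = 0.38259, P(bowl C | data) = 0.27891.
So P(orange next | data) = Σ P(orange next | H) P(H | data) = (4/5)(0.33849) + (5/6)(0.38259) + (3/4)(0.27891) = 0.79881.

0.7988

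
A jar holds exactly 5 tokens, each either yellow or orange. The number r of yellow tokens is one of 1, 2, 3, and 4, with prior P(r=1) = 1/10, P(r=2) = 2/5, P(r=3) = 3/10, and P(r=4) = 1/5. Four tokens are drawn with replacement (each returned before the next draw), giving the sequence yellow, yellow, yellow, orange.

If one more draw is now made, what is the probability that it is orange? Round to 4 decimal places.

0.3877

For each hypothesis, P(data | H) works out to: P(data | r = 1) = (1/5)(1/5)(1/5)(4/5) = 0.0064; P(data | r = 2) = (2/5)(2/5)(2/5)(3/5) = 0.0384; P(data | r = 3) = (3/5)(3/5)(3/5)(2/5) = 0.0864; P(data | r = 4) = (4/5)(4/5)(4/5)(1/5) = 0.1024.
Weighting by the prior gives 1/10 · 0.0064 = 0.00064, 2/5 · 0.0384 = 0.01536, 3/10 · 0.0864 = 0.02592, 1/5 · 0.1024 = 0.02048; summing to 0.0624.
Dividing through by the total gives posterior P(r = 1 | data) = 0.010256, P(r = 2 | data) = 0.24615, P(r = 3 | data) = 0.41538, P(r = 4 | data) = 0.32821.
So P(orange next | data) = Σ P(orange next | H) P(H | data) = (4/5)(0.010256) + (3/5)(0.24615) + (2/5)(0.41538) + (1/5)(0.32821) = 0.38769.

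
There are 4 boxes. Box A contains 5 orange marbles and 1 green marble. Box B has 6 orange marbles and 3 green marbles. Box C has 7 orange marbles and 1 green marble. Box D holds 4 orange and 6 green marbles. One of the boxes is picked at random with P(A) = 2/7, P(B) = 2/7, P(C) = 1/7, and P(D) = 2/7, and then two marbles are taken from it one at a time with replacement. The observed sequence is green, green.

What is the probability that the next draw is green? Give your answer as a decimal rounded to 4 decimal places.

0.5104

The likelihood of the observed sequence under each hypothesis: P(data | box A) = (1/6)(1/6) = 0.027778; P(data | box B) = (3/9)(3/9) = 0.11111; P(data | box C) = (1/8)(1/8) = 0.015625; P(data | box D) = (6/10)(6/10) = 0.36.
Multiplying each by its prior: 2/7 · 0.027778 = 0.0079365, 2/7 · 0.11111 = 0.031746, 1/7 · 0.015625 = 0.0022321, 2/7 · 0.36 = 0.10286; these sum to 0.14477.
Dividing through by the total gives posterior P(box A | data) = 0.054821, P(box B | data) = 0.21928, P(box C | data) = 0.015418, P(box D | data) = 0.71048.
So P(green next | data) = Σ P(green next | H) P(H | data) = (1/6)(0.054821) + (1/3)(0.21928) + (1/8)(0.015418) + (3/5)(0.71048) = 0.51045.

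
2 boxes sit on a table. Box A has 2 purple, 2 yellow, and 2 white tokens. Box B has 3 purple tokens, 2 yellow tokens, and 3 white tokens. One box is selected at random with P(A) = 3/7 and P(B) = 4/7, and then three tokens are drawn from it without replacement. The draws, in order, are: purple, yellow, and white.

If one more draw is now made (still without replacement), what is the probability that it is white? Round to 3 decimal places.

For each hypothesis, P(data | H) works out to: P(data | box A) = (2/6)(2/5)(2/4) = 1/15; P(data | box B) = (3/8)(2/7)(3/6) = 3/56.
The prior-weighted likelihoods are 3/7 · 1/15 = 1/35, 4/7 · 3/56 = 3/98; summing to 29/490.
Normalising, the posterior is P(box A | data) = 14/29, P(box B | data) = 15/29.
Averaging over the posterior, P(white next | data) = (1/3)(14/29) + (2/5)(15/29) = 32/87.

0.368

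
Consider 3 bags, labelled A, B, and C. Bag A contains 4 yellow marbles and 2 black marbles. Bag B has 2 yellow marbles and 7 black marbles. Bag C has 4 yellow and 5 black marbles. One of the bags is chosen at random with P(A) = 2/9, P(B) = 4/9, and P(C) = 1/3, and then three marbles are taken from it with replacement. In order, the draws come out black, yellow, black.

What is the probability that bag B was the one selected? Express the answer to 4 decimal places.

0.4900

For each hypothesis, P(data | H) works out to: P(data | bag A) = (2/6)(4/6)(2/6) = 0.074074; P(data | bag B) = (7/9)(2/9)(7/9) = 0.13443; P(data | bag C) = (5/9)(4/9)(5/9) = 0.13717.
Weighting by the prior gives 2/9 · 0.074074 = 0.016461, 4/9 · 0.13443 = 0.059747, 1/3 · 0.13717 = 0.045725; with total 0.12193.
So P(bag B | data) = (0.059747) / (0.12193) = 0.49.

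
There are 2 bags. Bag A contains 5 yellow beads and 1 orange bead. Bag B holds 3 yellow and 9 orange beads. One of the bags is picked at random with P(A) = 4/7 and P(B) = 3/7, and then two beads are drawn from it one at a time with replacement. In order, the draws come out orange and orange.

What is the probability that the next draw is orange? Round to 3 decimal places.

0.714

The likelihood of the observed sequence under each hypothesis: P(data | bag A) = (1/6)(1/6) = 1/36; P(data | bag B) = (9/12)(9/12) = 9/16.
Multiplying each by its prior: 4/7 · 1/36 = 1/63, 3/7 · 9/16 = 27/112; these sum to 37/144.
The posterior is then P(bag A | data) = 16/259, P(bag B | data) = 243/259.
Averaging over the posterior, P(orange next | data) = (1/6)(16/259) + (3/4)(243/259) = 317/444.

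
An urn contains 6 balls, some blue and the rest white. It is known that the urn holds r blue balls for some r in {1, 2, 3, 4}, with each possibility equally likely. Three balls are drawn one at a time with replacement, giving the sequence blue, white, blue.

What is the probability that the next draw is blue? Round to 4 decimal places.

Under each hypothesis, the probability of the observed sequence is: P(data | r = 1) = (1/6)(5/6)(1/6) = 5/216; P(data | r = 2) = (2/6)(4/6)(2/6) = 2/27; P(data | r = 3) = (3/6)(3/6)(3/6) = 1/8; P(data | r = 4) = (4/6)(2/6)(4/6) = 4/27.
Multiplying each by its prior: 1/4 · 5/216 = 5/864, 1/4 · 2/27 = 1/54, 1/4 · 1/8 = 1/32, 1/4 · 4/27 = 1/27; with total 5/54.
Dividing through by the total gives posterior P(r = 1 | data) = 1/16, P(r = 2 | data) = 1/5, P(r = 3 | data) = 27/80, P(r = 4 | data) = 2/5.
So P(blue next | data) = Σ P(blue next | H) P(H | data) = (1/6)(1/16) + (1/3)(1/5) + (1/2)(27/80) + (2/3)(2/5) = 41/80.

0.5125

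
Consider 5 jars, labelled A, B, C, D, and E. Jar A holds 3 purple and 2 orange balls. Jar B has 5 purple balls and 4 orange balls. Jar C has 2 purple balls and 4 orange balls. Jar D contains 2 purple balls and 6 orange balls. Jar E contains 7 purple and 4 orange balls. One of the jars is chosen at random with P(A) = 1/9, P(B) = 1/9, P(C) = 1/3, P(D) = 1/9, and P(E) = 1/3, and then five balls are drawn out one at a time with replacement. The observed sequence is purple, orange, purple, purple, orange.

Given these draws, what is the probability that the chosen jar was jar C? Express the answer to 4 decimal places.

0.2158

For each hypothesis, P(data | H) works out to: P(data | jar A) = (3/5)(2/5)(3/5)(3/5)(2/5) = 0.03456; P(data | jar B) = (5/9)(4/9)(5/9)(5/9)(4/9) = 0.03387; P(data | jar C) = (2/6)(4/6)(2/6)(2/6)(4/6) = 0.016461; P(data | jar D) = (2/8)(6/8)(2/8)(2/8)(6/8) = 0.0087891; P(data | jar E) = (7/11)(4/11)(7/11)(7/11)(4/11) = 0.034076.
Weighting by the prior gives 1/9 · 0.03456 = 0.00384, 1/9 · 0.03387 = 0.0037634, 1/3 · 0.016461 = 0.005487, 1/9 · 0.0087891 = 0.00097656, 1/3 · 0.034076 = 0.011359; these sum to 0.025426.
By Bayes' rule, P(jar C | data) = (0.005487) / (0.025426) = 0.2158.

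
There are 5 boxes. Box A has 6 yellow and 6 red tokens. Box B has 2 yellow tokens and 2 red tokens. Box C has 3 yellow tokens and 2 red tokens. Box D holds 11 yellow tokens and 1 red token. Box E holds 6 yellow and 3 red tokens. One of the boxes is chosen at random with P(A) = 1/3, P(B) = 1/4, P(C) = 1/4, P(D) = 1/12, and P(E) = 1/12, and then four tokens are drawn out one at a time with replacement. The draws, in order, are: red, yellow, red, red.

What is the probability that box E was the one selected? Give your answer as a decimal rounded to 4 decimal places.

Compute the likelihood of the observed sequence for each case: P(data | box A) = (6/12)(6/12)(6/12)(6/12) = 0.0625; P(data | box B) = (2/4)(2/4)(2/4)(2/4) = 0.0625; P(data | box C) = (2/5)(3/5)(2/5)(2/5) = 0.0384; P(data | box D) = (1/12)(11/12)(1/12)(1/12) = 0.00053048; P(data | box E) = (3/9)(6/9)(3/9)(3/9) = 0.024691.
The prior-weighted likelihoods are 1/3 · 0.0625 = 0.020833, 1/4 · 0.0625 = 0.015625, 1/4 · 0.0384 = 0.0096, 1/12 · 0.00053048 = 4.4207e-05, 1/12 · 0.024691 = 0.0020576; summing to 0.04816.
Therefore the posterior P(box E | data) = (0.0020576) / (0.04816) = 0.042724.

0.0427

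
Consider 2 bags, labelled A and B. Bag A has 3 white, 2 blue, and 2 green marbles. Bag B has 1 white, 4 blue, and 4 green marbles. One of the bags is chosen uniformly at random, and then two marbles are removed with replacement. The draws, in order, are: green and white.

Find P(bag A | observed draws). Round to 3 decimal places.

For each hypothesis, P(data | H) works out to: P(data | bag A) = (2/7)(3/7) = 0.12245; P(data | bag B) = (4/9)(1/9) = 0.049383.
The prior-weighted likelihoods are 1/2 · 0.12245 = 0.061224, 1/2 · 0.049383 = 0.024691; these sum to 0.085916.
So P(bag A | data) = (0.061224) / (0.085916) = 0.71261.

0.713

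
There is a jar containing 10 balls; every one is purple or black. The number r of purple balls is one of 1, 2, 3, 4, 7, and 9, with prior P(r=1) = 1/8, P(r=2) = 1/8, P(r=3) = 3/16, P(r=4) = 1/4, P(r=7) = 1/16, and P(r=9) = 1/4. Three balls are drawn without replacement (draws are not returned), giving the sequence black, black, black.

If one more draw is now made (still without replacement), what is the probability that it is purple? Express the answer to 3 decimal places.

The likelihood of the observed sequence under each hypothesis: P(data | r = 1) = (9/10)(8/9)(7/8) = 0.7; P(data | r = 2) = (8/10)(7/9)(6/8) = 0.46667; P(data | r = 3) = (7/10)(6/9)(5/8) = 0.29167; P(data | r = 4) = (6/10)(5/9)(4/8) = 0.16667; P(data | r = 7) = (3/10)(2/9)(1/8) = 0.0083333; P(data | r = 9) = (1/10)(0/9) = 0.
Weighting by the prior gives 1/8 · 0.7 = 0.0875, 1/8 · 0.46667 = 0.058333, 3/16 · 0.29167 = 0.054688, 1/4 · 0.16667 = 0.041667, 1/16 · 0.0083333 = 0.00052083, 1/4 · 0 = 0; with total 0.24271.
The posterior is then P(r = 1 | data) = 0.36052, P(r = 2 | data) = 0.24034, P(r = 3 | data) = 0.22532, P(r = 4 | data) = 0.17167, P(r = 7 | data) = 0.0021459, P(r = 9 | data) = 0.
Averaging over the posterior, P(purple next | data) = (1/7)(0.36052) + (2/7)(0.24034) + (3/7)(0.22532) + (4/7)(0.17167) + (1)(0.0021459) = 0.31698.

0.317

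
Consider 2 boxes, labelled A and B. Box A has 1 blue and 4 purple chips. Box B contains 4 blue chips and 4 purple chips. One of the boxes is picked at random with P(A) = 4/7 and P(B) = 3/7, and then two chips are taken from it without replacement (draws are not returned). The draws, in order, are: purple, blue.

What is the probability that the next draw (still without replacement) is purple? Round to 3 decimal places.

0.741

Under each hypothesis, the probability of the observed sequence is: P(data | box A) = (4/5)(1/4) = 1/5; P(data | box B) = (4/8)(4/7) = 2/7.
The prior-weighted likelihoods are 4/7 · 1/5 = 4/35, 3/7 · 2/7 = 6/49; these sum to 58/245.
Dividing through by the total gives posterior P(box A | data) = 14/29, P(box B | data) = 15/29.
The predictive probability is P(purple next | data) = (1)(14/29) + (1/2)(15/29) = 43/58.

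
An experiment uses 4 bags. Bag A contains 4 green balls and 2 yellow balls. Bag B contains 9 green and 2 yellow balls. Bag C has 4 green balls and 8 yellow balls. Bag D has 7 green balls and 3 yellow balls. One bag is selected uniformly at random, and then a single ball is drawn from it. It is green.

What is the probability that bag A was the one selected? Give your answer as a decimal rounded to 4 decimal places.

Under each hypothesis, the probability of this draw is: P(data | bag A) = (4/6) = 2/3; P(data | bag B) = (9/11) = 9/11; P(data | bag C) = (4/12) = 1/3; P(data | bag D) = (7/10) = 7/10.
The prior-weighted likelihoods are 1/4 · 2/3 = 1/6, 1/4 · 9/11 = 9/44, 1/4 · 1/3 = 1/12, 1/4 · 7/10 = 7/40; with total 277/440.
So P(bag A | data) = (1/6) / (277/440) = 220/831.

0.2647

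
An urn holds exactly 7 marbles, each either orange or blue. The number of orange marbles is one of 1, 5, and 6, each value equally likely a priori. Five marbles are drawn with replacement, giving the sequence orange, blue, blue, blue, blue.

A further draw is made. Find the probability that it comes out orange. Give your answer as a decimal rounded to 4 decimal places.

0.1790

The likelihood of the observed sequence under each hypothesis: P(data | r = 1) = (1/7)(6/7)(6/7)(6/7)(6/7) = 0.077111; P(data | r = 5) = (5/7)(2/7)(2/7)(2/7)(2/7) = 0.0047599; P(data | r = 6) = (6/7)(1/7)(1/7)(1/7)(1/7) = 0.00035699.
Multiplying each by its prior: 1/3 · 0.077111 = 0.025704, 1/3 · 0.0047599 = 0.0015866, 1/3 · 0.00035699 = 0.000119; these sum to 0.027409.
Normalising, the posterior is P(r = 1 | data) = 0.93777, P(r = 5 | data) = 0.057887, P(r = 6 | data) = 0.0043415.
So P(orange next | data) = Σ P(orange next | H) P(H | data) = (1/7)(0.93777) + (5/7)(0.057887) + (6/7)(0.0043415) = 0.17904.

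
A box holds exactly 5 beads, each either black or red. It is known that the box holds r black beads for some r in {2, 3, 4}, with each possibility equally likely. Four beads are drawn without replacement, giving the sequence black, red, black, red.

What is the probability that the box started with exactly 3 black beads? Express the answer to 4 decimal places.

Compute the likelihood of the observed sequence for each case: P(data | r = 2) = (2/5)(3/4)(1/3)(2/2) = 1/10; P(data | r = 3) = (3/5)(2/4)(2/3)(1/2) = 1/10; P(data | r = 4) = (4/5)(1/4)(3/3)(0/2) = 0.
The prior-weighted likelihoods are 1/3 · 1/10 = 1/30, 1/3 · 1/10 = 1/30, 1/3 · 0 = 0; summing to 1/15.
Hence P(r = 3 | data) = (1/30) / (1/15) = 1/2.

0.5000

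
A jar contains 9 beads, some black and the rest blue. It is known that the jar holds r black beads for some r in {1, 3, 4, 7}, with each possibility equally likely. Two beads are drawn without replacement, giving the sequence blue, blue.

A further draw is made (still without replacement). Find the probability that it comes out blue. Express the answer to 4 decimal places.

0.6825

Under each hypothesis, the probability of the observed sequence is: P(data | r = 1) = (8/9)(7/8) = 7/9; P(data | r = 3) = (6/9)(5/8) = 5/12; P(data | r = 4) = (5/9)(4/8) = 5/18; P(data | r = 7) = (2/9)(1/8) = 1/36.
Multiplying each by its prior: 1/4 · 7/9 = 7/36, 1/4 · 5/12 = 5/48, 1/4 · 5/18 = 5/72, 1/4 · 1/36 = 1/144; with total 3/8.
Normalising, the posterior is P(r = 1 | data) = 14/27, P(r = 3 | data) = 5/18, P(r = 4 | data) = 5/27, P(r = 7 | data) = 1/54.
So P(blue next | data) = Σ P(blue next | H) P(H | data) = (6/7)(14/27) + (4/7)(5/18) + (3/7)(5/27) + (0)(1/54) = 43/63.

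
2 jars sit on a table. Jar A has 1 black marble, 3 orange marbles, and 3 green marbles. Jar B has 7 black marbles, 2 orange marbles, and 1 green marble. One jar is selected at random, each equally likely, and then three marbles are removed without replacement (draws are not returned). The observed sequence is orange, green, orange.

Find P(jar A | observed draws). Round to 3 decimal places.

0.969

Under each hypothesis, the probability of the observed sequence is: P(data | jar A) = (3/7)(3/6)(2/5) = 0.085714; P(data | jar B) = (2/10)(1/9)(1/8) = 0.0027778.
The prior-weighted likelihoods are 1/2 · 0.085714 = 0.042857, 1/2 · 0.0027778 = 0.0013889; summing to 0.044246.
Therefore the posterior P(jar A | data) = (0.042857) / (0.044246) = 0.96861.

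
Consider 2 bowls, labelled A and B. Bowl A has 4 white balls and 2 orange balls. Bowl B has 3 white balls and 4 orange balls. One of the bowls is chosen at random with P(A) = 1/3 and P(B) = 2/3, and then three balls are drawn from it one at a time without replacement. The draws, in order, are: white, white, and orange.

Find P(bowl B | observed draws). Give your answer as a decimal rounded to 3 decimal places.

0.533

Compute the likelihood of the observed sequence for each case: P(data | bowl A) = (4/6)(3/5)(2/4) = 1/5; P(data | bowl B) = (3/7)(2/6)(4/5) = 4/35.
Multiplying each by its prior: 1/3 · 1/5 = 1/15, 2/3 · 4/35 = 8/105; with total 1/7.
Hence P(bowl B | data) = (8/105) / (1/7) = 8/15.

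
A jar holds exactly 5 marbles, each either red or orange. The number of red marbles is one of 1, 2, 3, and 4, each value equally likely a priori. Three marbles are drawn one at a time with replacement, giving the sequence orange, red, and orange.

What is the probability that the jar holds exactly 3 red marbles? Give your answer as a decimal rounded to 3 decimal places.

0.240

For each hypothesis, P(data | H) works out to: P(data | r = 1) = (4/5)(1/5)(4/5) = 16/125; P(data | r = 2) = (3/5)(2/5)(3/5) = 18/125; P(data | r = 3) = (2/5)(3/5)(2/5) = 12/125; P(data | r = 4) = (1/5)(4/5)(1/5) = 4/125.
Multiplying each by its prior: 1/4 · 16/125 = 4/125, 1/4 · 18/125 = 9/250, 1/4 · 12/125 = 3/125, 1/4 · 4/125 = 1/125; summing to 1/10.
So P(r = 3 | data) = (3/125) / (1/10) = 6/25.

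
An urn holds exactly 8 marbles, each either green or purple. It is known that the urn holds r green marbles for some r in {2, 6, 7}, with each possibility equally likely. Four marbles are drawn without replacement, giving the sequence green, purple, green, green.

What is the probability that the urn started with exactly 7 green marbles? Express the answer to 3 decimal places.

Under each hypothesis, the probability of the observed sequence is: P(data | r = 2) = (2/8)(6/7)(1/6)(0/5) = 0; P(data | r = 6) = (6/8)(2/7)(5/6)(4/5) = 1/7; P(data | r = 7) = (7/8)(1/7)(6/6)(5/5) = 1/8.
Multiplying each by its prior: 1/3 · 0 = 0, 1/3 · 1/7 = 1/21, 1/3 · 1/8 = 1/24; these sum to 5/56.
By Bayes' rule, P(r = 7 | data) = (1/24) / (5/56) = 7/15.

0.467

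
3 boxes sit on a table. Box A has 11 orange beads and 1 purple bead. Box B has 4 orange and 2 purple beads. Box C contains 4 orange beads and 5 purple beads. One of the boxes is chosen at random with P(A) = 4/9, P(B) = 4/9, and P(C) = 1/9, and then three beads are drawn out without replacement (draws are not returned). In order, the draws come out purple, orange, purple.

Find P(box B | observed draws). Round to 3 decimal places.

0.627

Compute the likelihood of the observed sequence for each case: P(data | box A) = (1/12)(11/11)(0/10) = 0; P(data | box B) = (2/6)(4/5)(1/4) = 0.066667; P(data | box C) = (5/9)(4/8)(4/7) = 0.15873.
Weighting by the prior gives 4/9 · 0 = 0, 4/9 · 0.066667 = 0.02963, 1/9 · 0.15873 = 0.017637; summing to 0.047266.
So P(box B | data) = (0.02963) / (0.047266) = 0.62687.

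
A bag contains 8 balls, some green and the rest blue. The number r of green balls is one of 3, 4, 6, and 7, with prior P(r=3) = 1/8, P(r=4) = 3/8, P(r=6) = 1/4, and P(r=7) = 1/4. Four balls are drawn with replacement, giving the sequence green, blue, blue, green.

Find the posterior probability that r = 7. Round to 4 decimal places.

For each hypothesis, P(data | H) works out to: P(data | r = 3) = (3/8)(5/8)(5/8)(3/8) = 0.054932; P(data | r = 4) = (4/8)(4/8)(4/8)(4/8) = 0.0625; P(data | r = 6) = (6/8)(2/8)(2/8)(6/8) = 0.035156; P(data | r = 7) = (7/8)(1/8)(1/8)(7/8) = 0.011963.
The prior-weighted likelihoods are 1/8 · 0.054932 = 0.0068665, 3/8 · 0.0625 = 0.023438, 1/4 · 0.035156 = 0.0087891, 1/4 · 0.011963 = 0.0029907; these sum to 0.042084.
By Bayes' rule, P(r = 7 | data) = (0.0029907) / (0.042084) = 0.071066.

0.0711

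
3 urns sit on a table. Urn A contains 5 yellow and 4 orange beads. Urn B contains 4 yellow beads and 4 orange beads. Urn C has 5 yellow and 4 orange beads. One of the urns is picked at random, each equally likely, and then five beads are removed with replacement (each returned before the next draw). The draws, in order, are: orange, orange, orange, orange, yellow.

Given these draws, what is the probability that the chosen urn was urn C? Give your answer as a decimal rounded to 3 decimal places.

0.291

For each hypothesis, P(data | H) works out to: P(data | urn A) = (4/9)(4/9)(4/9)(4/9)(5/9) = 0.021677; P(data | urn B) = (4/8)(4/8)(4/8)(4/8)(4/8) = 0.03125; P(data | urn C) = (4/9)(4/9)(4/9)(4/9)(5/9) = 0.021677.
Multiplying each by its prior: 1/3 · 0.021677 = 0.0072256, 1/3 · 0.03125 = 0.010417, 1/3 · 0.021677 = 0.0072256; with total 0.024868.
Therefore the posterior P(urn C | data) = (0.0072256) / (0.024868) = 0.29056.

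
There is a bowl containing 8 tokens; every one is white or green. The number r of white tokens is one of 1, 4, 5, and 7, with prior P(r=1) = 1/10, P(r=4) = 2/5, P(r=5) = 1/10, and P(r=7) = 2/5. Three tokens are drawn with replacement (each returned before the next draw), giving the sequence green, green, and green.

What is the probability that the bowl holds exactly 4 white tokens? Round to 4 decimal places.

0.4063

Under each hypothesis, the probability of the observed sequence is: P(data | r = 1) = (7/8)(7/8)(7/8) = 0.66992; P(data | r = 4) = (4/8)(4/8)(4/8) = 0.125; P(data | r = 5) = (3/8)(3/8)(3/8) = 0.052734; P(data | r = 7) = (1/8)(1/8)(1/8) = 0.0019531.
Weighting by the prior gives 1/10 · 0.66992 = 0.066992, 2/5 · 0.125 = 0.05, 1/10 · 0.052734 = 0.0052734, 2/5 · 0.0019531 = 0.00078125; with total 0.12305.
Therefore the posterior P(r = 4 | data) = (0.05) / (0.12305) = 0.40635.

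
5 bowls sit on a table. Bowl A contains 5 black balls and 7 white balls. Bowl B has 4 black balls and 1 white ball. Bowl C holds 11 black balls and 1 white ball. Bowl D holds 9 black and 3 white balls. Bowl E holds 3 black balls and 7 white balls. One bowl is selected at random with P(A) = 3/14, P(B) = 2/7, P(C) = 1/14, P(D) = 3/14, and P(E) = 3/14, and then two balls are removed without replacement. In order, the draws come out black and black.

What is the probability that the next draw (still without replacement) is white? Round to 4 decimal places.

0.3380

For each hypothesis, P(data | H) works out to: P(data | bowl A) = (5/12)(4/11) = 0.15152; P(data | bowl B) = (4/5)(3/4) = 0.6; P(data | bowl C) = (11/12)(10/11) = 0.83333; P(data | bowl D) = (9/12)(8/11) = 0.54545; P(data | bowl E) = (3/10)(2/9) = 0.066667.
Multiplying each by its prior: 3/14 · 0.15152 = 0.032468, 2/7 · 0.6 = 0.17143, 1/14 · 0.83333 = 0.059524, 3/14 · 0.54545 = 0.11688, 3/14 · 0.066667 = 0.014286; with total 0.39459.
Dividing through by the total gives posterior P(bowl A | data) = 0.082282, P(bowl B | data) = 0.43445, P(bowl C | data) = 0.15085, P(bowl D | data) = 0.29622, P(bowl E | data) = 0.036204.
So P(white next | data) = Σ P(white next | H) P(H | data) = (7/10)(0.082282) + (1/3)(0.43445) + (1/10)(0.15085) + (3/10)(0.29622) + (7/8)(0.036204) = 0.33804.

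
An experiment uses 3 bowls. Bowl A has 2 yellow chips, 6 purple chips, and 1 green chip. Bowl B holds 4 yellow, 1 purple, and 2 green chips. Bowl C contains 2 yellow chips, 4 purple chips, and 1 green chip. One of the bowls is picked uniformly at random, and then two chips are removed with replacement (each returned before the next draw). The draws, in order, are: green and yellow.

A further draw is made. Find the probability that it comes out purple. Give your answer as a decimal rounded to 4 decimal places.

0.2759

Compute the likelihood of the observed sequence for each case: P(data | bowl A) = (1/9)(2/9) = 0.024691; P(data | bowl B) = (2/7)(4/7) = 0.16327; P(data | bowl C) = (1/7)(2/7) = 0.040816.
Multiplying each by its prior: 1/3 · 0.024691 = 0.0082305, 1/3 · 0.16327 = 0.054422, 1/3 · 0.040816 = 0.013605; summing to 0.076258.
The posterior is then P(bowl A | data) = 0.10793, P(bowl B | data) = 0.71366, P(bowl C | data) = 0.17841.
The predictive probability is P(purple next | data) = (2/3)(0.10793) + (1/7)(0.71366) + (4/7)(0.17841) = 0.27585.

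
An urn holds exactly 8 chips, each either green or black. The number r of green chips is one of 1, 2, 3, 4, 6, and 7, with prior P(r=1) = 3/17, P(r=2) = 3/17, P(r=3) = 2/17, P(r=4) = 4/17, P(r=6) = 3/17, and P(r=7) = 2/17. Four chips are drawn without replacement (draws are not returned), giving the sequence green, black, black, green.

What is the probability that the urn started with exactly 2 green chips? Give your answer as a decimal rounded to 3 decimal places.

Compute the likelihood of the observed sequence for each case: P(data | r = 1) = (1/8)(7/7)(6/6)(0/5) = 0; P(data | r = 2) = (2/8)(6/7)(5/6)(1/5) = 1/28; P(data | r = 3) = (3/8)(5/7)(4/6)(2/5) = 1/14; P(data | r = 4) = (4/8)(4/7)(3/6)(3/5) = 3/35; P(data | r = 6) = (6/8)(2/7)(1/6)(5/5) = 1/28; P(data | r = 7) = (7/8)(1/7)(0/6) = 0.
Multiplying each by its prior: 3/17 · 0 = 0, 3/17 · 1/28 = 3/476, 2/17 · 1/14 = 1/119, 4/17 · 3/35 = 12/595, 3/17 · 1/28 = 3/476, 2/17 · 0 = 0; these sum to 7/170.
By Bayes' rule, P(r = 2 | data) = (3/476) / (7/170) = 15/98.

0.153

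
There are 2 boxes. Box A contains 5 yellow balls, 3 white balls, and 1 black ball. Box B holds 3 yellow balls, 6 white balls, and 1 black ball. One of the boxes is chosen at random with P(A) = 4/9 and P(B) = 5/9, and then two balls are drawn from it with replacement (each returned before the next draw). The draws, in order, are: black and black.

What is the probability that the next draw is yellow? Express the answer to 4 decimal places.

Under each hypothesis, the probability of the observed sequence is: P(data | box A) = (1/9)(1/9) = 0.012346; P(data | box B) = (1/10)(1/10) = 0.01.
The prior-weighted likelihoods are 4/9 · 0.012346 = 0.005487, 5/9 · 0.01 = 0.0055556; with total 0.011043.
Dividing through by the total gives posterior P(box A | data) = 0.49689, P(box B | data) = 0.50311.
The predictive probability is P(yellow next | data) = (5/9)(0.49689) + (3/10)(0.50311) = 0.42698.

0.4270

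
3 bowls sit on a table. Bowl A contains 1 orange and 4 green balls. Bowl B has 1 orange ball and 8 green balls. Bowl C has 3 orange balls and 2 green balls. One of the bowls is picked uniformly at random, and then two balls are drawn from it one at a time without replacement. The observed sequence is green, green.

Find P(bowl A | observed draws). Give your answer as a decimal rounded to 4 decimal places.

0.4060

Compute the likelihood of the observed sequence for each case: P(data | bowl A) = (4/5)(3/4) = 3/5; P(data | bowl B) = (8/9)(7/8) = 7/9; P(data | bowl C) = (2/5)(1/4) = 1/10.
Weighting by the prior gives 1/3 · 3/5 = 1/5, 1/3 · 7/9 = 7/27, 1/3 · 1/10 = 1/30; with total 133/270.
By Bayes' rule, P(bowl A | data) = (1/5) / (133/270) = 54/133.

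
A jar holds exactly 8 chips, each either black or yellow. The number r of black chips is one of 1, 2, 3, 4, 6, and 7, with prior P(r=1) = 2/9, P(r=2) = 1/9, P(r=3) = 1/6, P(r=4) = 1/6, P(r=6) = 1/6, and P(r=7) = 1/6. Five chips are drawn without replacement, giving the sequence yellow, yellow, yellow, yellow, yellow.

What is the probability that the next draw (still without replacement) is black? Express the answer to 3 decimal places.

The likelihood of the observed sequence under each hypothesis: P(data | r = 1) = (7/8)(6/7)(5/6)(4/5)(3/4) = 3/8; P(data | r = 2) = (6/8)(5/7)(4/6)(3/5)(2/4) = 3/28; P(data | r = 3) = (5/8)(4/7)(3/6)(2/5)(1/4) = 1/56; P(data | r = 4) = (4/8)(3/7)(2/6)(1/5)(0/4) = 0; P(data | r = 6) = (2/8)(1/7)(0/6) = 0; P(data | r = 7) = (1/8)(0/7) = 0.
The prior-weighted likelihoods are 2/9 · 3/8 = 1/12, 1/9 · 3/28 = 1/84, 1/6 · 1/56 = 1/336, 1/6 · 0 = 0, 1/6 · 0 = 0, 1/6 · 0 = 0; with total 11/112.
Dividing through by the total gives posterior P(r = 1 | data) = 28/33, P(r = 2 | data) = 4/33, P(r = 3 | data) = 1/33, P(r = 4 | data) = 0, P(r = 6 | data) = 0, P(r = 7 | data) = 0.
Averaging over the posterior, P(black next | data) = (1/3)(28/33) + (2/3)(4/33) + (1)(1/33) = 13/33.

0.394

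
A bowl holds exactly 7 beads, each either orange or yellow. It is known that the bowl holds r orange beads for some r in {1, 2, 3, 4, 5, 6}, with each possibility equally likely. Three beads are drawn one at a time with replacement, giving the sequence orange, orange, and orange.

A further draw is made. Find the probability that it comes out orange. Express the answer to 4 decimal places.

0.7370

The likelihood of the observed sequence under each hypothesis: P(data | r = 1) = (1/7)(1/7)(1/7) = 0.0029155; P(data | r = 2) = (2/7)(2/7)(2/7) = 0.023324; P(data | r = 3) = (3/7)(3/7)(3/7) = 0.078717; P(data | r = 4) = (4/7)(4/7)(4/7) = 0.18659; P(data | r = 5) = (5/7)(5/7)(5/7) = 0.36443; P(data | r = 6) = (6/7)(6/7)(6/7) = 0.62974.
Multiplying each by its prior: 1/6 · 0.0029155 = 0.00048591, 1/6 · 0.023324 = 0.0038873, 1/6 · 0.078717 = 0.01312, 1/6 · 0.18659 = 0.031098, 1/6 · 0.36443 = 0.060739, 1/6 · 0.62974 = 0.10496; these sum to 0.21429.
Dividing through by the total gives posterior P(r = 1 | data) = 0.0022676, P(r = 2 | data) = 0.018141, P(r = 3 | data) = 0.061224, P(r = 4 | data) = 0.14512, P(r = 5 | data) = 0.28345, P(r = 6 | data) = 0.4898.
So P(orange next | data) = Σ P(orange next | H) P(H | data) = (1/7)(0.0022676) + (2/7)(0.018141) + (3/7)(0.061224) + (4/7)(0.14512) + (5/7)(0.28345) + (6/7)(0.4898) = 0.73696.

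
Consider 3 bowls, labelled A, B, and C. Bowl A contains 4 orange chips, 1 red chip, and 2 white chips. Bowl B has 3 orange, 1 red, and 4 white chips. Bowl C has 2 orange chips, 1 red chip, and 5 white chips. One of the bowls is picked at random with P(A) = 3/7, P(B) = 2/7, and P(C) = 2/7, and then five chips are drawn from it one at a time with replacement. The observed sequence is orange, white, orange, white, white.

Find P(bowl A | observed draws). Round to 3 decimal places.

0.258

For each hypothesis, P(data | H) works out to: P(data | bowl A) = (4/7)(2/7)(4/7)(2/7)(2/7) = 0.0076159; P(data | bowl B) = (3/8)(4/8)(3/8)(4/8)(4/8) = 0.017578; P(data | bowl C) = (2/8)(5/8)(2/8)(5/8)(5/8) = 0.015259.
Multiplying each by its prior: 3/7 · 0.0076159 = 0.0032639, 2/7 · 0.017578 = 0.0050223, 2/7 · 0.015259 = 0.0043597; summing to 0.012646.
So P(bowl A | data) = (0.0032639) / (0.012646) = 0.2581.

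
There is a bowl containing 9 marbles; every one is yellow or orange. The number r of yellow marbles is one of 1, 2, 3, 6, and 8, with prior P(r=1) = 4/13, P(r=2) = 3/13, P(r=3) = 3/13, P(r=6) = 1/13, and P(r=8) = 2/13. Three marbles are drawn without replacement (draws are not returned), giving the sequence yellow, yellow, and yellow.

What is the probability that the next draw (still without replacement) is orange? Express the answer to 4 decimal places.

Under each hypothesis, the probability of the observed sequence is: P(data | r = 1) = (1/9)(0/8) = 0; P(data | r = 2) = (2/9)(1/8)(0/7) = 0; P(data | r = 3) = (3/9)(2/8)(1/7) = 1/84; P(data | r = 6) = (6/9)(5/8)(4/7) = 5/21; P(data | r = 8) = (8/9)(7/8)(6/7) = 2/3.
The prior-weighted likelihoods are 4/13 · 0 = 0, 3/13 · 0 = 0, 3/13 · 1/84 = 1/364, 1/13 · 5/21 = 5/273, 2/13 · 2/3 = 4/39; summing to 45/364.
Normalising, the posterior is P(r = 1 | data) = 0, P(r = 2 | data) = 0, P(r = 3 | data) = 1/45, P(r = 6 | data) = 4/27, P(r = 8 | data) = 112/135.
Averaging over the posterior, P(orange next | data) = (1)(1/45) + (1/2)(4/27) + (1/6)(112/135) = 19/81.

0.2346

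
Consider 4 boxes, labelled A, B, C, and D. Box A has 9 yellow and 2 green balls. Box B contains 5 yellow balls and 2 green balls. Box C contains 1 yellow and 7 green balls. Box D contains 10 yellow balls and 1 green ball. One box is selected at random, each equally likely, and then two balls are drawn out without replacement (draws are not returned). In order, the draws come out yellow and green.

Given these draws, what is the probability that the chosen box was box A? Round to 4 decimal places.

0.2649

For each hypothesis, P(data | H) works out to: P(data | box A) = (9/11)(2/10) = 0.16364; P(data | box B) = (5/7)(2/6) = 0.2381; P(data | box C) = (1/8)(7/7) = 0.125; P(data | box D) = (10/11)(1/10) = 0.090909.
Multiplying each by its prior: 1/4 · 0.16364 = 0.040909, 1/4 · 0.2381 = 0.059524, 1/4 · 0.125 = 0.03125, 1/4 · 0.090909 = 0.022727; with total 0.15441.
Therefore the posterior P(box A | data) = (0.040909) / (0.15441) = 0.26494.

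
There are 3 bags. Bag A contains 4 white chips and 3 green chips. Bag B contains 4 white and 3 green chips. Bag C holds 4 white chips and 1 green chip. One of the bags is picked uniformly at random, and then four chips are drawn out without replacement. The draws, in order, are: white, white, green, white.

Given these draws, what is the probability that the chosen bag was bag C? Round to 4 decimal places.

Compute the likelihood of the observed sequence for each case: P(data | bag A) = (4/7)(3/6)(3/5)(2/4) = 3/35; P(data | bag B) = (4/7)(3/6)(3/5)(2/4) = 3/35; P(data | bag C) = (4/5)(3/4)(1/3)(2/2) = 1/5.
Multiplying each by its prior: 1/3 · 3/35 = 1/35, 1/3 · 3/35 = 1/35, 1/3 · 1/5 = 1/15; with total 13/105.
Therefore the posterior P(bag C | data) = (1/15) / (13/105) = 7/13.

0.5385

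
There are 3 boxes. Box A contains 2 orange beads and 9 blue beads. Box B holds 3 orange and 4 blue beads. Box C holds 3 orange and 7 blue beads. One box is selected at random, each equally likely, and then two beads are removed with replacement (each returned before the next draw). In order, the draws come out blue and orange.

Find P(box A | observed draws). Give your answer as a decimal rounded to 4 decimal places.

0.2464

For each hypothesis, P(data | H) works out to: P(data | box A) = (9/11)(2/11) = 0.14876; P(data | box B) = (4/7)(3/7) = 0.2449; P(data | box C) = (7/10)(3/10) = 0.21.
Multiplying each by its prior: 1/3 · 0.14876 = 0.049587, 1/3 · 0.2449 = 0.081633, 1/3 · 0.21 = 0.07; summing to 0.20122.
Therefore the posterior P(box A | data) = (0.049587) / (0.20122) = 0.24643.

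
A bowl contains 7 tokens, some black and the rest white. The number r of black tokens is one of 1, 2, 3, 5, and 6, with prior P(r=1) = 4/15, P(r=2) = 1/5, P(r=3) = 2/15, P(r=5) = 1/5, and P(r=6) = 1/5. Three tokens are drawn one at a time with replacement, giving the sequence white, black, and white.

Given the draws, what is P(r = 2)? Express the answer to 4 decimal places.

Under each hypothesis, the probability of the observed sequence is: P(data | r = 1) = (6/7)(1/7)(6/7) = 0.10496; P(data | r = 2) = (5/7)(2/7)(5/7) = 0.14577; P(data | r = 3) = (4/7)(3/7)(4/7) = 0.13994; P(data | r = 5) = (2/7)(5/7)(2/7) = 0.058309; P(data | r = 6) = (1/7)(6/7)(1/7) = 0.017493.
Weighting by the prior gives 4/15 · 0.10496 = 0.027988, 1/5 · 0.14577 = 0.029155, 2/15 · 0.13994 = 0.018659, 1/5 · 0.058309 = 0.011662, 1/5 · 0.017493 = 0.0034985; with total 0.090962.
So P(r = 2 | data) = (0.029155) / (0.090962) = 0.32051.

0.3205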